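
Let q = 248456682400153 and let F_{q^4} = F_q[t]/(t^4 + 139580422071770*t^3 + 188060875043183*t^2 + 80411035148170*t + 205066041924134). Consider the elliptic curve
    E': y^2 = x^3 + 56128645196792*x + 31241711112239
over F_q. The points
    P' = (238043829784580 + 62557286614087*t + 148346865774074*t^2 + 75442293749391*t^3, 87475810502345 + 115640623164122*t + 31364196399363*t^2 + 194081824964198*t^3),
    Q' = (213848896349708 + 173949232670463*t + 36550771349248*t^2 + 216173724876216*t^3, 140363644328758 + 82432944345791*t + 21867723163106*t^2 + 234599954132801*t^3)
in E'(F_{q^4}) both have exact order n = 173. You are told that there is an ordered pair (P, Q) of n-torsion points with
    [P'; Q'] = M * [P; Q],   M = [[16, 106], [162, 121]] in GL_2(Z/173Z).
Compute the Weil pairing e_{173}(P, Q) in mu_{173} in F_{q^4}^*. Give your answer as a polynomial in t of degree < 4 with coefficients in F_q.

77661255762088 + 149537948403897*t + 133862951607253*t^2 + 223546776853588*t^3

Since e_{173}(P,P)=e_{173}(Q,Q)=1 and e_{173}(Q,P)=e_{173}(P,Q)^{-1}, expanding e_{173}(16*P + 106*Q,162*P + 121*Q) leaves e(P,Q)^det(M).
16*121 - 106*162 = -15236; reduced mod 173: det = 161, inverse 72.
Run Miller on y^2=x^3+56128645196792*x+31241711112239 over F_{248456682400153}: ladder 10101101 (8 bits); e = f_P(D_Q)/f_Q(D_P).
So e_{173}(P',Q') = 27951345139345 + 151202917553577*t + 18893055304979*t^2 + 199095407214011*t^3.
Raise to 72: e(P,Q) = 77661255762088 + 149537948403897*t + 133862951607253*t^2 + 223546776853588*t^3 in mu_{173}.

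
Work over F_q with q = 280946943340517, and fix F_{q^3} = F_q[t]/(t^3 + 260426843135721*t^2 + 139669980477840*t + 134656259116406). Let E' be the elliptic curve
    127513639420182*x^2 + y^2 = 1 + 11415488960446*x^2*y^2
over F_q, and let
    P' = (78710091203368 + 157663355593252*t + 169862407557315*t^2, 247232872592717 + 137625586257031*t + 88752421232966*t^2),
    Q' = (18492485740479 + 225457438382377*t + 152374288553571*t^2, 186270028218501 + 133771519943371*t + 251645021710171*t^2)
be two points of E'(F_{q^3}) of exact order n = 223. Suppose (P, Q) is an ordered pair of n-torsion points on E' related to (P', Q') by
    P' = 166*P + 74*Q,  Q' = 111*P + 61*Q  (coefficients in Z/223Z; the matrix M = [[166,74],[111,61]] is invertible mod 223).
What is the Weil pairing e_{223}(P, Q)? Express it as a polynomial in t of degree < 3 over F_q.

129289093586702 + 272567234595627*t + 230525091439544*t^2

Under M = [[166,74],[111,61]] in GL_2(Z/223), e_{223}(P',Q') = e_{223}(P,Q)^(166*61-74*111 mod 223).
So e_{223}(P,Q) = e_{223}(P',Q')^{169}, since 128*169 = 1 mod 223.
Edwards->Montgomery: u=(1+y)/(1-y), v=u/x -> 3389389999045v^2=u^3+2996099483262u^2+u; then x_W=29024537614934u+210452816957116: y^2=x^3+114969324261169*x+82381996859910.
Build f_{223,P'} and f_{223,Q'} via the 8-bit ladder of 223=11011111_2; evaluate at shifted divisors; quotient in F_{280946943340517^3}.
Miller gives e_{223}(P',Q') = 265892803819349 + 242923106241811*t + 249154654281175*t^2 in F_{280946943340517^3}.
Raise to 169: e(P,Q) = 129289093586702 + 272567234595627*t + 230525091439544*t^2 in mu_{223}.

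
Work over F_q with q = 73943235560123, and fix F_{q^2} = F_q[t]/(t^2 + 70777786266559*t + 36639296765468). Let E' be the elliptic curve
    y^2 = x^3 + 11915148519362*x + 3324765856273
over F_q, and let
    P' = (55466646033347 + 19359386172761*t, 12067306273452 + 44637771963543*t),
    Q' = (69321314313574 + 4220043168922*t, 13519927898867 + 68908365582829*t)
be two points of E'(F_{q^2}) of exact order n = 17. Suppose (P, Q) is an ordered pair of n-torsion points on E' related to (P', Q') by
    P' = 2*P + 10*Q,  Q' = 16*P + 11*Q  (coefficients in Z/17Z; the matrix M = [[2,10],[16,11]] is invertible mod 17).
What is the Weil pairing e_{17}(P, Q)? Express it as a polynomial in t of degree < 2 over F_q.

38122833195136 + 28323024338551*t

e_{17}(aP+bQ,cP+dQ) = e_{17}(P,Q)^(ad-bc); with (a,b,c,d)=(2,10,16,11) this gives the det-17 law.
So e_{17}(P,Q) = e_{17}(P',Q')^{8}, since 15*8 = 1 mod 17.
Build f_{17,P'} and f_{17,Q'} via the 5-bit ladder of 17=10001_2; evaluate at shifted divisors; quotient in F_{73943235560123^2}.
f_P(D_Q)/f_Q(D_P) = 13871795654662 + 5878394681587*t.
(13871795654662 + 5878394681587*t)^{8} mod (73943235560123,f) = 38122833195136 + 28323024338551*t.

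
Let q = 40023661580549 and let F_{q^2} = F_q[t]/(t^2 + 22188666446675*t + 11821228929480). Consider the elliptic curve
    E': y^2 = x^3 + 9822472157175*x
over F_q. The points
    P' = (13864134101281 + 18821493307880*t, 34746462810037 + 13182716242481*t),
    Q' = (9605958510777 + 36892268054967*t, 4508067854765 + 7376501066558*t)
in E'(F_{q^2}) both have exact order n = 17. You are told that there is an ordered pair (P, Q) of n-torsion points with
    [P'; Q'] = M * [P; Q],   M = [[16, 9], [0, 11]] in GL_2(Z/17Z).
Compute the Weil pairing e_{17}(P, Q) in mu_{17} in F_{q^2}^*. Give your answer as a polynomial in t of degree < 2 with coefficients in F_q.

e_{17}(aP+bQ,cP+dQ) = e_{17}(P,Q)^(ad-bc); with (a,b,c,d)=(16,9,0,11) this gives the det-17 law.
det M = 16*11 - 9*0 = 176 = 6 (mod 17); 6^{-1} = 3 (mod 17).
Run Miller on y^2=x^3+9822472157175*x over F_{40023661580549}: ladder 10001 (5 bits); e = f_P(D_Q)/f_Q(D_P).
Result: e(P',Q') = 29981894045968 + 29484137722030*t.
Finally e_{17}(P,Q) = 12598210972807 + 8101691882416*t.

12598210972807 + 8101691882416*t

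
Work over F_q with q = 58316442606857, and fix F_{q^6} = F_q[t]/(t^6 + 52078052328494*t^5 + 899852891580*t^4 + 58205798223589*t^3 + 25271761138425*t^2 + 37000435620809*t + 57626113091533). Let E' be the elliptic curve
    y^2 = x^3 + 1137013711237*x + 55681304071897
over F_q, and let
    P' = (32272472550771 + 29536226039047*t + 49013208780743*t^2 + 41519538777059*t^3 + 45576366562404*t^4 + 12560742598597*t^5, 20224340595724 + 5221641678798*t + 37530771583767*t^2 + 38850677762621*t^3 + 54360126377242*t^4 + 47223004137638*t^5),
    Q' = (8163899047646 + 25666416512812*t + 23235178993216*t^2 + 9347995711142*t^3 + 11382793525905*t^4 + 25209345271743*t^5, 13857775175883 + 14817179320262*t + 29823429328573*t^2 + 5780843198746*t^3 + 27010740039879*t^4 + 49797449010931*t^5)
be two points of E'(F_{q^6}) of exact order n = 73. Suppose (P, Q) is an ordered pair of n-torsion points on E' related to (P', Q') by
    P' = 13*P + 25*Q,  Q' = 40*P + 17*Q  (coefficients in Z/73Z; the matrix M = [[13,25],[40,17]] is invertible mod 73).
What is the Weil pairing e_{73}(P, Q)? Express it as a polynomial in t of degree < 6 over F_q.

36526238603096 + 44620374522332*t + 37254586030111*t^2 + 37808497716603*t^3 + 51895001481474*t^4 + 43732001095313*t^5

Since e_{73}(P,P)=e_{73}(Q,Q)=1 and e_{73}(Q,P)=e_{73}(P,Q)^{-1}, expanding e_{73}(13*P + 25*Q,40*P + 17*Q) leaves e(P,Q)^det(M).
det(M) mod 73 = 24; its inverse in (Z/73)^* is 70 (check: 24*70 mod 73 = 1).
n = 73 = (1001001)_2 (7 bits, wt 3); accumulate f_{73,P'}(Q'+S)/f_{73,P'}(S) along the 6-step ladder.
e_{73}(P',Q') = 51337168684538 + 19815488354339*t + 35446915004941*t^2 + 3166593965349*t^3 + 57369232586450*t^4 + 31201938991563*t^5.
Thus e_{73}(P,Q) = 36526238603096 + 44620374522332*t + 37254586030111*t^2 + 37808497716603*t^3 + 51895001481474*t^4 + 43732001095313*t^5.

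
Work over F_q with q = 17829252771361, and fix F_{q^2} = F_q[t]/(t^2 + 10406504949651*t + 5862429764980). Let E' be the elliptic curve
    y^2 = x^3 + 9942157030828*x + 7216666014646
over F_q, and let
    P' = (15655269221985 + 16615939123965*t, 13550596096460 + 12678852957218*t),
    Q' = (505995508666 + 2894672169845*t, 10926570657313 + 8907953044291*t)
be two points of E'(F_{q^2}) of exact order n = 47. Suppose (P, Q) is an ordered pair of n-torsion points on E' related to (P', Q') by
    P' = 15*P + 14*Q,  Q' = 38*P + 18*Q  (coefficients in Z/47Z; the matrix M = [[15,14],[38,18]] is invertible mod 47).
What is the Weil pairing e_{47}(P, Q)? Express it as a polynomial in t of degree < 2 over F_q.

Under M = [[15,14],[38,18]] in GL_2(Z/47), e_{47}(P',Q') = e_{47}(P,Q)^(15*18-14*38 mod 47).
Inverting 20 mod 47: 40. Thus e_{47}(P,Q) = e(P',Q')^{40}.
Run Miller on y^2=x^3+9942157030828*x+7216666014646 over F_{17829252771361}: ladder 101111 (6 bits); e = f_P(D_Q)/f_Q(D_P).
The quotient is 11822609654082 + 982818486597*t.
Raise to 40: e(P,Q) = 4222003570620 + 11468909776130*t in mu_{47}.

4222003570620 + 11468909776130*t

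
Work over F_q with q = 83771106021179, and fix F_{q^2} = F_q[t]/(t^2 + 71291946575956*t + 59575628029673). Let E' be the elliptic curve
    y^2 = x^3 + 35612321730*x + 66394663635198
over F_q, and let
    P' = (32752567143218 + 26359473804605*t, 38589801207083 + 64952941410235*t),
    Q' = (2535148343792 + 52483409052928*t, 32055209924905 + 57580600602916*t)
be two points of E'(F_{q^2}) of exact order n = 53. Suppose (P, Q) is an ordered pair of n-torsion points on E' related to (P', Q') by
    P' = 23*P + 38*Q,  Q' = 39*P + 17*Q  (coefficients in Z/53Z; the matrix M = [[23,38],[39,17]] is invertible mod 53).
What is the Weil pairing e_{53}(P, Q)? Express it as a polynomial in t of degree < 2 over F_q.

57170442324381 + 77134570686920*t

Under M = [[23,38],[39,17]] in GL_2(Z/53), e_{53}(P',Q') = e_{53}(P,Q)^(23*17-38*39 mod 53).
Inverting 22 mod 53: 41. Thus e_{53}(P,Q) = e(P',Q')^{41}.
Miller loop for e_{53} over F_{83771106021179^2}: bits of 53 = 110101; 5 double steps + 3 add steps, l/v at each.
So e_{53}(P',Q') = 32993404048860 + 70567678423434*t.
Raise to 41: e(P,Q) = 57170442324381 + 77134570686920*t in mu_{53}.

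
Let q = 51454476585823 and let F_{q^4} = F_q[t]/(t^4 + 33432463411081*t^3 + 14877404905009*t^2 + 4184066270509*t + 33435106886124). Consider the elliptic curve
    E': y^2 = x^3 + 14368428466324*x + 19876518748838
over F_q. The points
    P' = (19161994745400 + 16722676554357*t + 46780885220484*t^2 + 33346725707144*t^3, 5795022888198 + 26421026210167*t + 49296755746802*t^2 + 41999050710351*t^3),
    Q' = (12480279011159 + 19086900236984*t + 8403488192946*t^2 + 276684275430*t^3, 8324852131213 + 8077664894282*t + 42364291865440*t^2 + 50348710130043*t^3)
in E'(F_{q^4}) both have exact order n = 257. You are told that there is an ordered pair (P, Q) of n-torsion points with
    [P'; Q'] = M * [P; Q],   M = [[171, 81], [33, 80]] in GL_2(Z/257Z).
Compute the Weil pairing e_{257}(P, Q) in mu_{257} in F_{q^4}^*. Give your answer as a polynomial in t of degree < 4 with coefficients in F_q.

18976483047932 + 19769254284069*t + 21191388267870*t^2 + 48592410278861*t^3

e_{257} is bilinear + alternating on E[257], so e_{257}(171*P + 81*Q, 33*P + 80*Q) = e_{257}(P,Q)^(171*80-81*33).
det M = 171*80 - 81*33 = 11007 = 213 (mod 257); 213^{-1} = 146 (mod 257).
9-bit Miller (100000001) on E'/F_{51454476585823} with a'=14368428466324, b'=19876518748838: accumulate tangent/chord ratios at Q'+S and P'+S'.
Result: e(P',Q') = 47998264475601 + 29862892320387*t + 12579927544530*t^2 + 49861885640902*t^3.
e_{257}(P,Q) = (47998264475601 + 29862892320387*t + 12579927544530*t^2 + 49861885640902*t^3)^{146} = 18976483047932 + 19769254284069*t + 21191388267870*t^2 + 48592410278861*t^3.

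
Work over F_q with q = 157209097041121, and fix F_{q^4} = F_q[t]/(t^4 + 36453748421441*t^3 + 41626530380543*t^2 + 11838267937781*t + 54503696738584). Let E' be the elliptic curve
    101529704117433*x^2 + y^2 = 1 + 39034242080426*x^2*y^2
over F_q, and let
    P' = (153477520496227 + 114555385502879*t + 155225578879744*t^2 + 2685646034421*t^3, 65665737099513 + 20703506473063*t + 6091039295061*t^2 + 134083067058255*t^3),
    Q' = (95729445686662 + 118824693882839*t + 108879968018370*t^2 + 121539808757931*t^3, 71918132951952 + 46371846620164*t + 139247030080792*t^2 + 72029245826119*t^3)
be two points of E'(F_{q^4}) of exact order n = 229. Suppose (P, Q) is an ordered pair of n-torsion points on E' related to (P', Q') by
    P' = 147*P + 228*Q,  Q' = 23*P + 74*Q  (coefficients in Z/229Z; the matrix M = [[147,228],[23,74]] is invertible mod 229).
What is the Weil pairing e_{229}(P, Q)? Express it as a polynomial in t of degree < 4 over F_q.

94729473885678 + 25584663730128*t + 145290831541699*t^2 + 67534216626745*t^3

The 229-Weil pairing on E[229] over F_{157209097041121} is alternating-bilinear: e_{229}(P',Q') = e_{229}(P,Q)^det(M).
det M = 147*74 - 228*23 = 5634 = 138 (mod 229); 138^{-1} = 78 (mod 229).
Edwards a_E,d_E -> Montgomery A=92527680495000,B=97271954761445 -> Weierstrass 66171213479164,0 via alpha=49628840539830,beta=54926139769532.
Build f_{229,P'} and f_{229,Q'} via the 8-bit ladder of 229=11100101_2; evaluate at shifted divisors; quotient in F_{157209097041121^4}.
Result: e(P',Q') = 13357340530898 + 40866279678353*t + 112941004297202*t^2 + 94179458608494*t^3.
e_{229}(P,Q) = (13357340530898 + 40866279678353*t + 112941004297202*t^2 + 94179458608494*t^3)^{78} = 94729473885678 + 25584663730128*t + 145290831541699*t^2 + 67534216626745*t^3.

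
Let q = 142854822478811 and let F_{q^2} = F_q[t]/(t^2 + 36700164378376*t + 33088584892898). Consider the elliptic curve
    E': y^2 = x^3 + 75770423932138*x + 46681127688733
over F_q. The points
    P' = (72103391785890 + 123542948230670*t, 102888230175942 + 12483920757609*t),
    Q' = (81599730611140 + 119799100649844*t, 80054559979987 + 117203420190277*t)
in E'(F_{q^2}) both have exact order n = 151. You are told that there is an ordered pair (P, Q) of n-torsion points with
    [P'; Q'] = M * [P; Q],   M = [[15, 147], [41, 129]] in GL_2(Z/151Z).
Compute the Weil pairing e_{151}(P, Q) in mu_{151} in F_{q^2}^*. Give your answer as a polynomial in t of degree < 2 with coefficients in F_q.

5377309178554 + 125414229737889*t

Since e_{151}(P,P)=e_{151}(Q,Q)=1 and e_{151}(Q,P)=e_{151}(P,Q)^{-1}, expanding e_{151}(15*P + 147*Q,41*P + 129*Q) leaves e(P,Q)^det(M).
det(M) mod 151 = 136; its inverse in (Z/151)^* is 10 (check: 136*10 mod 151 = 1).
Run Miller on y^2=x^3+75770423932138*x+46681127688733 over F_{142854822478811}: ladder 10010111 (8 bits); e = f_P(D_Q)/f_Q(D_P).
Result: e(P',Q') = 127174918991074 + 126575999622516*t.
Thus e_{151}(P,Q) = 5377309178554 + 125414229737889*t.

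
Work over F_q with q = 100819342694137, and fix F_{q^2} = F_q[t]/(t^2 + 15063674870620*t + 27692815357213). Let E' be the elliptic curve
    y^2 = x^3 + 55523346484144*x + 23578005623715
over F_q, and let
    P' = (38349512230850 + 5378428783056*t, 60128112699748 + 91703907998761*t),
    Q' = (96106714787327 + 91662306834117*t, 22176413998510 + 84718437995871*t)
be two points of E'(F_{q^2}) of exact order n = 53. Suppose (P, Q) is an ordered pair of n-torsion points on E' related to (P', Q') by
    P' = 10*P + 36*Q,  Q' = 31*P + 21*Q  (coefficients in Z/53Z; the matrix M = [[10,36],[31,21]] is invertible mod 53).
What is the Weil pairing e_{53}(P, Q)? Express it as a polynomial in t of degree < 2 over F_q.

31869647969107 + 12350199524174*t

e_{53}(aP+bQ,cP+dQ) = e_{53}(P,Q)^(ad-bc); with (a,b,c,d)=(10,36,31,21) this gives the det-53 law.
det(M) mod 53 = 48; its inverse in (Z/53)^* is 21 (check: 48*21 mod 53 = 1).
Run Miller on y^2=x^3+55523346484144*x+23578005623715 over F_{100819342694137}: ladder 110101 (6 bits); e = f_P(D_Q)/f_Q(D_P).
e_{53}(P',Q') = 1813789988955 + 50087549756970*t.
Hence e(P,Q) = 31869647969107 + 12350199524174*t in F_{100819342694137^2}^*.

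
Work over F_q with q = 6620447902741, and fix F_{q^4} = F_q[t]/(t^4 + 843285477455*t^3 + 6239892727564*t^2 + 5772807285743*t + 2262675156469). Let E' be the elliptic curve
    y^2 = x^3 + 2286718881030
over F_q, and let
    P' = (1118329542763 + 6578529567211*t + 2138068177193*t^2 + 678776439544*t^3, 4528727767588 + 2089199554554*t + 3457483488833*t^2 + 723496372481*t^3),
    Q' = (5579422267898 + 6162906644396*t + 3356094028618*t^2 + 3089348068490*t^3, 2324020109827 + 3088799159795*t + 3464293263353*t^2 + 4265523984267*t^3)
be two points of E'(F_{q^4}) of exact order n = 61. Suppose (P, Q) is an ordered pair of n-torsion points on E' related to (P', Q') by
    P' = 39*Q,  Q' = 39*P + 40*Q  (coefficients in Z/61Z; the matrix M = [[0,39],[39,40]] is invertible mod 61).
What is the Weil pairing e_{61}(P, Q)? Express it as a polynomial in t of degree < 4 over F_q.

522164862151 + 1081559343425*t + 3668975678812*t^2 + 2067831453166*t^3

e_{61}(aP+bQ,cP+dQ) = e_{61}(P,Q)^(ad-bc); with (a,b,c,d)=(0,39,39,40) this gives the det-61 law.
So e_{61}(P,Q) = e_{61}(P',Q')^{46}, since 4*46 = 1 mod 61.
Miller loop for e_{61} over F_{6620447902741^4}: bits of 61 = 111101; 5 double steps + 4 add steps, l/v at each.
Miller gives e_{61}(P',Q') = 5373031870404 + 4910362161914*t + 2653177157966*t^2 + 1532402049652*t^3 in F_{6620447902741^4}.
e_{61}(P,Q) = (5373031870404 + 4910362161914*t + 2653177157966*t^2 + 1532402049652*t^3)^{46} = 522164862151 + 1081559343425*t + 3668975678812*t^2 + 2067831453166*t^3.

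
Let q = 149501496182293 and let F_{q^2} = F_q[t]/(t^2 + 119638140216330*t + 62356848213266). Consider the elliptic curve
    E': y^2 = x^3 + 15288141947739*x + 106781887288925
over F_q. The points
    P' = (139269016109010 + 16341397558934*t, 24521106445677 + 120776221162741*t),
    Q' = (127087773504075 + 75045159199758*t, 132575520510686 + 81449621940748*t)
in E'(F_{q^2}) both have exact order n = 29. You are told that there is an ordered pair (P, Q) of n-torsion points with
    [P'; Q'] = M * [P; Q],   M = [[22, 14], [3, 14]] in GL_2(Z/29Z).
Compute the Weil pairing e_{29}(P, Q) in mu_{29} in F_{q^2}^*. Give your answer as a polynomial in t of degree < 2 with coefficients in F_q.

Under M = [[22,14],[3,14]] in GL_2(Z/29), e_{29}(P',Q') = e_{29}(P,Q)^(22*14-14*3 mod 29).
det M = 22*14 - 14*3 = 266 = 5 (mod 29); 5^{-1} = 6 (mod 29).
Miller loop for e_{29} over F_{149501496182293^2}: bits of 29 = 11101; 4 double steps + 3 add steps, l/v at each.
So e_{29}(P',Q') = 62587516147890 + 923220719620*t.
Finally e_{29}(P,Q) = 76644339603678 + 51919645966800*t.

76644339603678 + 51919645966800*t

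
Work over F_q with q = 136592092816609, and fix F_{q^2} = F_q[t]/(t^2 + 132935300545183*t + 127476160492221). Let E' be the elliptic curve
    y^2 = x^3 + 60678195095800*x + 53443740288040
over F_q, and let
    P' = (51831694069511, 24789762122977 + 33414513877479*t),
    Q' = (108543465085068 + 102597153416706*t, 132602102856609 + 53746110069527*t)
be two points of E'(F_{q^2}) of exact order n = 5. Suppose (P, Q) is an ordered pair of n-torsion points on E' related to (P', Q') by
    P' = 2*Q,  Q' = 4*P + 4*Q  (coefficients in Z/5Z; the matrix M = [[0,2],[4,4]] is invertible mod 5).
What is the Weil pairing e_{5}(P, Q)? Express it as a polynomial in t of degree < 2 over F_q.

127764744285108 + 57060910778383*t

Alternating bilinearity on E[5] (values in mu_{5} in F_{136592092816609^2}) gives e(P',Q') = e(P,Q)^det(M).
So e_{5}(P,Q) = e_{5}(P',Q')^{3}, since 2*3 = 1 mod 5.
Run Miller on y^2=x^3+60678195095800*x+53443740288040 over F_{136592092816609}: ladder 101 (3 bits); e = f_P(D_Q)/f_Q(D_P).
Miller gives e_{5}(P',Q') = 11682533870751 + 79642035672306*t in F_{136592092816609^2}.
e_{5}(P,Q) = (11682533870751 + 79642035672306*t)^{3} = 127764744285108 + 57060910778383*t.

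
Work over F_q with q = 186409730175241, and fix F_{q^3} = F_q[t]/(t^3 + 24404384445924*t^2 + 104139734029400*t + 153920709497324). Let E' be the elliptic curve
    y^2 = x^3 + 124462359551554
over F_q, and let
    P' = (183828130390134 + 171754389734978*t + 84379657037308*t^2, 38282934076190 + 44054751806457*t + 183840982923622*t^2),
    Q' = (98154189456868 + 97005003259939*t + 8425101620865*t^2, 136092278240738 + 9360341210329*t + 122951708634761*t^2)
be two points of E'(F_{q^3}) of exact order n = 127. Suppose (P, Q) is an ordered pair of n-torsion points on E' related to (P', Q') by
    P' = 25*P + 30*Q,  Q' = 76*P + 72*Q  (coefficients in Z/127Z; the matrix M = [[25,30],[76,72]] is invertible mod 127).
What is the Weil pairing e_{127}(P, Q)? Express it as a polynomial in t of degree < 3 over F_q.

105357812152134 + 104795630722418*t + 181540242956749*t^2

The 127-Weil pairing on E[127] over F_{186409730175241} is alternating-bilinear: e_{127}(P',Q') = e_{127}(P,Q)^det(M).
det M = 25*72 - 30*76 = -480 = 28 (mod 127); 28^{-1} = 59 (mod 127).
Double-and-add over 1111111: 7-1 doublings, 7-1 additions; each step l_{T,T}/v_{2T} or l_{T,P'}/v at Q'+S for random S.
e_{127}(P',Q') = 144094747656941 + 66166659487676*t + 41039316080199*t^2.
e_{127}(P,Q) = (144094747656941 + 66166659487676*t + 41039316080199*t^2)^{59} = 105357812152134 + 104795630722418*t + 181540242956749*t^2.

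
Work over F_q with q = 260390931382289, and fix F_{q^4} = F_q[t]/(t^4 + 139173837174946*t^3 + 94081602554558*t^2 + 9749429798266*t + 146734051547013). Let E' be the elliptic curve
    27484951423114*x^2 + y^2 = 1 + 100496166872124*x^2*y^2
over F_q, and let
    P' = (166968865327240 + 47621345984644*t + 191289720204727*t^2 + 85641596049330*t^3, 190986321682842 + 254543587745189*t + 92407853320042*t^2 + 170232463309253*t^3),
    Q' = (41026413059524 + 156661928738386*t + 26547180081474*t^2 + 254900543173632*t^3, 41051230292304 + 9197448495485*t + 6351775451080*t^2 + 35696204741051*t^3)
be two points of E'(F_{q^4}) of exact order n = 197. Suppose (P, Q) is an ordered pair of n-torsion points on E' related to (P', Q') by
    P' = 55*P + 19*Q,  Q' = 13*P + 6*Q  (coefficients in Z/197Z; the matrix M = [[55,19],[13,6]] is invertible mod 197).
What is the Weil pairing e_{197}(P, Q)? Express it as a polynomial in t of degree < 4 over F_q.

204091438746347 + 54004964891161*t + 152662309723748*t^2 + 245594944816697*t^3

The 197-Weil pairing on E[197] over F_{260390931382289} is alternating-bilinear: e_{197}(P',Q') = e_{197}(P,Q)^det(M).
Hence e(P,Q) = e(P',Q')^{19} where 19 = 83^{-1} mod 197.
Edwards a_E,d_E -> Montgomery A=465571366267,B=68291610472642 -> Weierstrass 165573068678027,108459293642933 via alpha=194924140637399,beta=111942661828892.
Run Miller on y^2=x^3+165573068678027*x+108459293642933 over F_{260390931382289}: ladder 11000101 (8 bits); e = f_P(D_Q)/f_Q(D_P).
The quotient is 233991247355259 + 253097300038018*t + 49928606963953*t^2 + 199154342830434*t^3.
Finally e_{197}(P,Q) = 204091438746347 + 54004964891161*t + 152662309723748*t^2 + 245594944816697*t^3.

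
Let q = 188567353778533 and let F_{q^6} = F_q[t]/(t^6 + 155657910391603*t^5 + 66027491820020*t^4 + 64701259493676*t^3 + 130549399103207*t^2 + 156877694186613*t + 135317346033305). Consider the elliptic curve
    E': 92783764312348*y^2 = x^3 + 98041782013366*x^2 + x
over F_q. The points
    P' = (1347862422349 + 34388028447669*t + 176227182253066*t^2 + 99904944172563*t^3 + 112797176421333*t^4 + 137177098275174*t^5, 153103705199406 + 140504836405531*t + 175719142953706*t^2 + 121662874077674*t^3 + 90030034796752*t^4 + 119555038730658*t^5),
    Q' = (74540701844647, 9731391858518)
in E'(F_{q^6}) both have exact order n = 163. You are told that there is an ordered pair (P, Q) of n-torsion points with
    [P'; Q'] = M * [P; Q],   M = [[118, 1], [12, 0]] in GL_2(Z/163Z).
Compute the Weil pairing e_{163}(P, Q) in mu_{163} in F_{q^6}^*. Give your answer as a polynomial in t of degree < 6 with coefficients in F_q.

43273206864829 + 94443741823908*t + 182134347647422*t^2 + 113659427065196*t^3 + 13866068710009*t^4 + 136152279362030*t^5

The 163-Weil pairing on E[163] over F_{188567353778533} is alternating-bilinear: e_{163}(P',Q') = e_{163}(P,Q)^det(M).
Inverting 151 mod 163: 95. Thus e_{163}(P,Q) = e(P',Q')^{95}.
Set x_W=68048564566374*u+28632097776403, y_W=68048564566374*v; then E': y_W^2=x_W^3+53435686288231*x_W+182999443527310.
Double-and-add over 10100011: 8-1 doublings, 4-1 additions; each step l_{T,T}/v_{2T} or l_{T,P'}/v at Q'+S for random S.
Result: e(P',Q') = 30190883981264 + 88302148218813*t + 102185242394767*t^2 + 46182886244755*t^3 + 11600788904471*t^4 + 36981487705215*t^5.
Thus e_{163}(P,Q) = 43273206864829 + 94443741823908*t + 182134347647422*t^2 + 113659427065196*t^3 + 13866068710009*t^4 + 136152279362030*t^5.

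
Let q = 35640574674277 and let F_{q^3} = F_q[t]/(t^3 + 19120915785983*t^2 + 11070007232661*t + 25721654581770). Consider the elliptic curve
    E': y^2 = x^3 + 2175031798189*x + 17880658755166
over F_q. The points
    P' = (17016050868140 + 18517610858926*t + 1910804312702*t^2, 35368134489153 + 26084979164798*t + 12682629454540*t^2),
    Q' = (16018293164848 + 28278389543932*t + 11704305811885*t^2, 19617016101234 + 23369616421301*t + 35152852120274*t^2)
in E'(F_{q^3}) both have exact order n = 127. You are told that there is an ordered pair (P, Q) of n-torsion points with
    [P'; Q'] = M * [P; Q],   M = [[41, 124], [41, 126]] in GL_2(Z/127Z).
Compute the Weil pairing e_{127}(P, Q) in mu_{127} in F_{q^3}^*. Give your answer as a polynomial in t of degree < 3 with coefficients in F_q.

32969355752422 + 20598444917117*t + 1842940537266*t^2

e_{127} is bilinear + alternating on E[127], so e_{127}(41*P + 124*Q, 41*P + 126*Q) = e_{127}(P,Q)^(41*126-124*41).
Inverting 82 mod 127: 79. Thus e_{127}(P,Q) = e(P',Q')^{79}.
Double-and-add over 1111111: 7-1 doublings, 7-1 additions; each step l_{T,T}/v_{2T} or l_{T,P'}/v at Q'+S for random S.
Result: e(P',Q') = 13029045510542 + 22653984835436*t + 2664087993512*t^2.
Hence e(P,Q) = 32969355752422 + 20598444917117*t + 1842940537266*t^2 in F_{35640574674277^3}^*.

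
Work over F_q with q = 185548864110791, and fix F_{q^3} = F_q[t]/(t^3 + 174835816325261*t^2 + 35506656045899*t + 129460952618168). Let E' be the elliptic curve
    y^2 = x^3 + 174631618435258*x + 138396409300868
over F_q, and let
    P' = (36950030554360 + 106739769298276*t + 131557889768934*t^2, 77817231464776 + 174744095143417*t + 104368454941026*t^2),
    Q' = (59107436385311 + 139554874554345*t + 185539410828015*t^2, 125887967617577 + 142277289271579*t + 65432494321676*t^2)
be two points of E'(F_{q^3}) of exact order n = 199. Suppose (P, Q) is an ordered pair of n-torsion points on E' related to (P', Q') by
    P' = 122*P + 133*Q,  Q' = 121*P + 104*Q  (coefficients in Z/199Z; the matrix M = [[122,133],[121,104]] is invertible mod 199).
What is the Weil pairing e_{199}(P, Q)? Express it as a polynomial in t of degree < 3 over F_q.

120039590407687 + 31966431508669*t + 77526110127410*t^2

e_{199}(aP+bQ,cP+dQ) = e_{199}(P,Q)^(ad-bc); with (a,b,c,d)=(122,133,121,104) this gives the det-199 law.
Hence e(P,Q) = e(P',Q')^{9} where 9 = 177^{-1} mod 199.
Double-and-add over 11000111: 8-1 doublings, 5-1 additions; each step l_{T,T}/v_{2T} or l_{T,P'}/v at Q'+S for random S.
Result: e(P',Q') = 145433902851520 + 161776410049152*t + 50173368244939*t^2.
Hence e(P,Q) = 120039590407687 + 31966431508669*t + 77526110127410*t^2 in F_{185548864110791^3}^*.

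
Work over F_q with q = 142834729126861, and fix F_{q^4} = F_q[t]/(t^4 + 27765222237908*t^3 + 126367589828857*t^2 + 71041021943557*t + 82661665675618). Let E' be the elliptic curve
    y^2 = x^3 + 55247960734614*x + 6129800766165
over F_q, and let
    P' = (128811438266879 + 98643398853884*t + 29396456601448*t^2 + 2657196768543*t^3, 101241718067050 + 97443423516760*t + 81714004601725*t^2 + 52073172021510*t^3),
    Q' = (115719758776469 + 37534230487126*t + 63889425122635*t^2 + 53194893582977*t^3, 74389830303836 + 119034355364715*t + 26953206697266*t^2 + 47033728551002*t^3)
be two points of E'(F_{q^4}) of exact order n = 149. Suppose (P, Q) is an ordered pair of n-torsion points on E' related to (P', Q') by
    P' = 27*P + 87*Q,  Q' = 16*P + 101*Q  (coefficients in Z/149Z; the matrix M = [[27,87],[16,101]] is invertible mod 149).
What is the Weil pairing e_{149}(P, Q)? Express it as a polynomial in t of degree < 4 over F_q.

75022461127836 + 67014674280421*t + 18439572651656*t^2 + 17496833217289*t^3

Alternating bilinearity on E[149] (values in mu_{149} in F_{142834729126861^4}) gives e(P',Q') = e(P,Q)^det(M).
det(M) mod 149 = 143; its inverse in (Z/149)^* is 124 (check: 143*124 mod 149 = 1).
Double-and-add over 10010101: 8-1 doublings, 4-1 additions; each step l_{T,T}/v_{2T} or l_{T,P'}/v at Q'+S for random S.
f_P(D_Q)/f_Q(D_P) = 9819458684521 + 38901021554915*t + 101434787984646*t^2 + 46563827667254*t^3.
(9819458684521 + 38901021554915*t + 101434787984646*t^2 + 46563827667254*t^3)^{124} mod (142834729126861,f) = 75022461127836 + 67014674280421*t + 18439572651656*t^2 + 17496833217289*t^3.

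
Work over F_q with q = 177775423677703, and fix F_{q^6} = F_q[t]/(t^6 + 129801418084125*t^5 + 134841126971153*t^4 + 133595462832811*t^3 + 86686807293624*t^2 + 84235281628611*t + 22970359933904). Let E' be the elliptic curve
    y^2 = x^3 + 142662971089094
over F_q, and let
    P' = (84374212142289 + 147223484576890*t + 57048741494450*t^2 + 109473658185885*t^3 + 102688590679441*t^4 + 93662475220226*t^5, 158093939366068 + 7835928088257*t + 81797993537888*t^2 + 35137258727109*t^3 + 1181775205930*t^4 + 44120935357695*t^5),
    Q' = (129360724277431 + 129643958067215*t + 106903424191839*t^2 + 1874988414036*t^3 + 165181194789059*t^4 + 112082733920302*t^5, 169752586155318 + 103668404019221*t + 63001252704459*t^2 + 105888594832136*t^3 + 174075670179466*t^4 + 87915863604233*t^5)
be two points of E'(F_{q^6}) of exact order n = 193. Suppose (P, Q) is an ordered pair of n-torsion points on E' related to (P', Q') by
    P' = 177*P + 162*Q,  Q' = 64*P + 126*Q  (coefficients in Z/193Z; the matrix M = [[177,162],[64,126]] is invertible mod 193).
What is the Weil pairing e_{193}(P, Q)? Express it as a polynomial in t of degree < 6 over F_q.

151093797786342 + 16092239442233*t + 117171778089435*t^2 + 63136534070503*t^3 + 66766417011390*t^4 + 145941593837522*t^5

e_{193} is bilinear + alternating on E[193], so e_{193}(177*P + 162*Q, 64*P + 126*Q) = e_{193}(P,Q)^(177*126-162*64).
So e_{193}(P,Q) = e_{193}(P',Q')^{6}, since 161*6 = 1 mod 193.
8-bit Miller (11000001) on E'/F_{177775423677703} with a'=0, b'=142662971089094: accumulate tangent/chord ratios at Q'+S and P'+S'.
e_{193}(P',Q') = 139003648872213 + 38428561455557*t + 94110301026366*t^2 + 53976940054654*t^3 + 32837856758325*t^4 + 6211959298729*t^5.
(139003648872213 + 38428561455557*t + 94110301026366*t^2 + 53976940054654*t^3 + 32837856758325*t^4 + 6211959298729*t^5)^{6} mod (177775423677703,f) = 151093797786342 + 16092239442233*t + 117171778089435*t^2 + 63136534070503*t^3 + 66766417011390*t^4 + 145941593837522*t^5.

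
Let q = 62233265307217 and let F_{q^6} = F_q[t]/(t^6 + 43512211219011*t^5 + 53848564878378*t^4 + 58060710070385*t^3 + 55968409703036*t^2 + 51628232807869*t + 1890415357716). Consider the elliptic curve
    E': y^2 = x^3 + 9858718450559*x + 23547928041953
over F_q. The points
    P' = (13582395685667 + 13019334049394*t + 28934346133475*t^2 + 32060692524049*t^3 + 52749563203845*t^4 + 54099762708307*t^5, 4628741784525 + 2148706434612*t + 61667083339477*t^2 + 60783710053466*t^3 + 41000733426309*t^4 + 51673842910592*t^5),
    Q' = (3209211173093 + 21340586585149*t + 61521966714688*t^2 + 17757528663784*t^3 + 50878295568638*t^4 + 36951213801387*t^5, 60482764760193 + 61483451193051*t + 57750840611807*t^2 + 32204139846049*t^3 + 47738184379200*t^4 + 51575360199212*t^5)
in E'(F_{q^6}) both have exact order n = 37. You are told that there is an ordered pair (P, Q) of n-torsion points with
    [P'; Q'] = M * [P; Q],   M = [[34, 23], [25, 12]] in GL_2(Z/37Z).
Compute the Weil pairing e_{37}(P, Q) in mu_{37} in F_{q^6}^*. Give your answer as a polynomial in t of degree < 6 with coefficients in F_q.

7724530802962 + 43418676729819*t + 8196731041693*t^2 + 7215975812452*t^3 + 12281873546309*t^4 + 8105665330450*t^5

Alternating bilinearity on E[37] (values in mu_{37} in F_{62233265307217^6}) gives e(P',Q') = e(P,Q)^det(M).
det M = 34*12 - 23*25 = -167 = 18 (mod 37); 18^{-1} = 35 (mod 37).
Build f_{37,P'} and f_{37,Q'} via the 6-bit ladder of 37=100101_2; evaluate at shifted divisors; quotient in F_{62233265307217^6}.
So e_{37}(P',Q') = 39749131008468 + 48266826935120*t + 53985627453448*t^2 + 19337106741101*t^3 + 29417216337685*t^4 + 50329741765492*t^5.
Finally e_{37}(P,Q) = 7724530802962 + 43418676729819*t + 8196731041693*t^2 + 7215975812452*t^3 + 12281873546309*t^4 + 8105665330450*t^5.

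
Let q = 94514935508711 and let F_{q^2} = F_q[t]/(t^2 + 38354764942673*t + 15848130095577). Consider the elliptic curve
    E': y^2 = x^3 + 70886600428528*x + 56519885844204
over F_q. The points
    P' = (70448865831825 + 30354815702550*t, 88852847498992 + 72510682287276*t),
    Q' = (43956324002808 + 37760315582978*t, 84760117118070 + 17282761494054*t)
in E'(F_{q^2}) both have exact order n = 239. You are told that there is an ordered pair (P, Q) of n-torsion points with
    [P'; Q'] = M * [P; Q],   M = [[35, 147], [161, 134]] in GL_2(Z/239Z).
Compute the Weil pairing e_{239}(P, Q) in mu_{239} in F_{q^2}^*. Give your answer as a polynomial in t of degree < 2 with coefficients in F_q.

Since e_{239}(P,P)=e_{239}(Q,Q)=1 and e_{239}(Q,P)=e_{239}(P,Q)^{-1}, expanding e_{239}(35*P + 147*Q,161*P + 134*Q) leaves e(P,Q)^det(M).
Inverting 143 mod 239: 117. Thus e_{239}(P,Q) = e(P',Q')^{117}.
Run Miller on y^2=x^3+70886600428528*x+56519885844204 over F_{94514935508711}: ladder 11101111 (8 bits); e = f_P(D_Q)/f_Q(D_P).
f_P(D_Q)/f_Q(D_P) = 89233650852084 + 68265575647387*t.
Raise to 117: e(P,Q) = 71721470324061 + 2606220713937*t in mu_{239}.

71721470324061 + 2606220713937*t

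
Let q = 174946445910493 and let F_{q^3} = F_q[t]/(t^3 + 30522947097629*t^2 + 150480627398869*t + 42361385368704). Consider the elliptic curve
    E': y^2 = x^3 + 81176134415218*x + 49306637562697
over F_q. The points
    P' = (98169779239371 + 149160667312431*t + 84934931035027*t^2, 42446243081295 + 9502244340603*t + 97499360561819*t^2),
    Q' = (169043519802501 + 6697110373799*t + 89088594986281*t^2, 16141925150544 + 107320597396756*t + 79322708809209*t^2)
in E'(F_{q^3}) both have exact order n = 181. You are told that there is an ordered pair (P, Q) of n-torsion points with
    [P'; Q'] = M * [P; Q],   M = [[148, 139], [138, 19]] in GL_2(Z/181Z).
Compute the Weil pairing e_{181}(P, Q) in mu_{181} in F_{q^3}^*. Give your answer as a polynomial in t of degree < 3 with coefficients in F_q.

e_{181}(aP+bQ,cP+dQ) = e_{181}(P,Q)^(ad-bc); with (a,b,c,d)=(148,139,138,19) this gives the det-181 law.
So e_{181}(P,Q) = e_{181}(P',Q')^{138}, since 101*138 = 1 mod 181.
8-bit Miller (10110101) on E'/F_{174946445910493} with a'=81176134415218, b'=49306637562697: accumulate tangent/chord ratios at Q'+S and P'+S'.
The quotient is 137679526916192 + 16616975323991*t + 39105195711300*t^2.
(137679526916192 + 16616975323991*t + 39105195711300*t^2)^{138} mod (174946445910493,f) = 96844347453613 + 100456855201982*t + 164176090631916*t^2.

96844347453613 + 100456855201982*t + 164176090631916*t^2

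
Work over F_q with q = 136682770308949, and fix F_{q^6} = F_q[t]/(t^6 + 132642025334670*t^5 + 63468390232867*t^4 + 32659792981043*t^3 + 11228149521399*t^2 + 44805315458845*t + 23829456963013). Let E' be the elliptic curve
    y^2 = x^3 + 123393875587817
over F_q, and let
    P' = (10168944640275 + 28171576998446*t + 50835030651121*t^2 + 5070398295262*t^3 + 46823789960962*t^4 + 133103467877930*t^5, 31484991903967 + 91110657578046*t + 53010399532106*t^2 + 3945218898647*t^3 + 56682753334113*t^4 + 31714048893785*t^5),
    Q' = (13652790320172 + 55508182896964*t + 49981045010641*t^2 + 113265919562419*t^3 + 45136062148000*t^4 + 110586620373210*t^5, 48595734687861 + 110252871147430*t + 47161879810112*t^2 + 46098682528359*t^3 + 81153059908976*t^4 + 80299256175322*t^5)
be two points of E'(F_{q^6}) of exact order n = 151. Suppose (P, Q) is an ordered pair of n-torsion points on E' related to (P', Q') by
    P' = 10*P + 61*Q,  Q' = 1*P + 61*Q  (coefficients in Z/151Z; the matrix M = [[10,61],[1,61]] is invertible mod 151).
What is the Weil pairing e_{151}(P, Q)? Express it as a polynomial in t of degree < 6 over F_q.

59547133983172 + 118727974747939*t + 104035872870785*t^2 + 50763057344151*t^3 + 86350620019505*t^4 + 39822893996943*t^5

The 151-Weil pairing on E[151] over F_{136682770308949} is alternating-bilinear: e_{151}(P',Q') = e_{151}(P,Q)^det(M).
10*61 - 61*1 = 549; reduced mod 151: det = 96, inverse 140.
Miller loop for e_{151} over F_{136682770308949^6}: bits of 151 = 10010111; 7 double steps + 4 add steps, l/v at each.
The quotient is 2214752727446 + 84703380521049*t + 96760851840944*t^2 + 71271972510163*t^3 + 21363430454525*t^4 + 121726240349507*t^5.
Finally e_{151}(P,Q) = 59547133983172 + 118727974747939*t + 104035872870785*t^2 + 50763057344151*t^3 + 86350620019505*t^4 + 39822893996943*t^5.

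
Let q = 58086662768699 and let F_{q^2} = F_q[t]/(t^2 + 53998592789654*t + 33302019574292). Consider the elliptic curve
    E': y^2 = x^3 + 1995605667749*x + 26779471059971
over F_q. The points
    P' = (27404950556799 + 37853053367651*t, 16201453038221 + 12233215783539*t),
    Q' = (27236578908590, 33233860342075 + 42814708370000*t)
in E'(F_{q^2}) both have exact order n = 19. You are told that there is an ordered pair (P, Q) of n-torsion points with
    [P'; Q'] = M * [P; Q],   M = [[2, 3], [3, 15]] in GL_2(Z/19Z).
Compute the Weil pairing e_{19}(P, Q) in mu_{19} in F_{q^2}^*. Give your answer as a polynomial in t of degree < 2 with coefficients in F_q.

Under M = [[2,3],[3,15]] in GL_2(Z/19), e_{19}(P',Q') = e_{19}(P,Q)^(2*15-3*3 mod 19).
det M = 2*15 - 3*3 = 21 = 2 (mod 19); 2^{-1} = 10 (mod 19).
Build f_{19,P'} and f_{19,Q'} via the 5-bit ladder of 19=10011_2; evaluate at shifted divisors; quotient in F_{58086662768699^2}.
f_P(D_Q)/f_Q(D_P) = 20292240379609 + 50032875710882*t.
e_{19}(P,Q) = (20292240379609 + 50032875710882*t)^{10} = 51121308356445 + 57793595492598*t.

51121308356445 + 57793595492598*t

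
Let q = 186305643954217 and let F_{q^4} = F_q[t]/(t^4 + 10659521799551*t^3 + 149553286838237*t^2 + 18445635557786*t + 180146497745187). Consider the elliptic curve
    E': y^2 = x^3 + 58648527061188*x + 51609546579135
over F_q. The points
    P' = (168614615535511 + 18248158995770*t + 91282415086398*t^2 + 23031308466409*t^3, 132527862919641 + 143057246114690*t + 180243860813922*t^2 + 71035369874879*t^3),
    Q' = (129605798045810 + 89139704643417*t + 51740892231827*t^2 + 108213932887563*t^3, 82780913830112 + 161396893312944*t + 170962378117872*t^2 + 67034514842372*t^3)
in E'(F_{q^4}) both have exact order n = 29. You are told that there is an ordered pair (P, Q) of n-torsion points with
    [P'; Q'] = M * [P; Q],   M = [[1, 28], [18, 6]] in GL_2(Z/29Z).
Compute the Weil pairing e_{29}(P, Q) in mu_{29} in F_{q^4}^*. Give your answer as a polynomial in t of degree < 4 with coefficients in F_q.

149997665173887 + 7611343460881*t + 79915102108461*t^2 + 126167646330094*t^3

e_{29} is bilinear + alternating on E[29], so e_{29}(1*P + 28*Q, 18*P + 6*Q) = e_{29}(P,Q)^(1*6-28*18).
det(M) mod 29 = 24; its inverse in (Z/29)^* is 23 (check: 24*23 mod 29 = 1).
Double-and-add over 11101: 5-1 doublings, 4-1 additions; each step l_{T,T}/v_{2T} or l_{T,P'}/v at Q'+S for random S.
So e_{29}(P',Q') = 126205761775120 + 167981901378291*t + 127032884367478*t^2 + 160086544132945*t^3.
Raise to 23: e(P,Q) = 149997665173887 + 7611343460881*t + 79915102108461*t^2 + 126167646330094*t^3 in mu_{29}.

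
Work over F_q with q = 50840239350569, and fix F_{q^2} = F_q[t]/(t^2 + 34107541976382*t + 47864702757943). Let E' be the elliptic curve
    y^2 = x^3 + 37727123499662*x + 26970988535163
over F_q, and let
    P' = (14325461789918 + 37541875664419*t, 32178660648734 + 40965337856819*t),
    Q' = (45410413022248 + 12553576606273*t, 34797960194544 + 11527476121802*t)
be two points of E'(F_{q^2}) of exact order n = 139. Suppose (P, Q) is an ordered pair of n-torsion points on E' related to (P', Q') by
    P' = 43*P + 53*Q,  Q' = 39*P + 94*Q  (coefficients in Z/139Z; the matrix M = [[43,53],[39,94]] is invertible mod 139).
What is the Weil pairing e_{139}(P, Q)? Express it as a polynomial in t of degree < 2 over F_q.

Alternating bilinearity on E[139] (values in mu_{139} in F_{50840239350569^2}) gives e(P',Q') = e(P,Q)^det(M).
Hence e(P,Q) = e(P',Q')^{24} where 24 = 29^{-1} mod 139.
8-bit Miller (10001011) on E'/F_{50840239350569} with a'=37727123499662, b'=26970988535163: accumulate tangent/chord ratios at Q'+S and P'+S'.
So e_{139}(P',Q') = 40239505810493 + 38592286237510*t.
e_{139}(P,Q) = (40239505810493 + 38592286237510*t)^{24} = 382686603897 + 45305159146336*t.

382686603897 + 45305159146336*t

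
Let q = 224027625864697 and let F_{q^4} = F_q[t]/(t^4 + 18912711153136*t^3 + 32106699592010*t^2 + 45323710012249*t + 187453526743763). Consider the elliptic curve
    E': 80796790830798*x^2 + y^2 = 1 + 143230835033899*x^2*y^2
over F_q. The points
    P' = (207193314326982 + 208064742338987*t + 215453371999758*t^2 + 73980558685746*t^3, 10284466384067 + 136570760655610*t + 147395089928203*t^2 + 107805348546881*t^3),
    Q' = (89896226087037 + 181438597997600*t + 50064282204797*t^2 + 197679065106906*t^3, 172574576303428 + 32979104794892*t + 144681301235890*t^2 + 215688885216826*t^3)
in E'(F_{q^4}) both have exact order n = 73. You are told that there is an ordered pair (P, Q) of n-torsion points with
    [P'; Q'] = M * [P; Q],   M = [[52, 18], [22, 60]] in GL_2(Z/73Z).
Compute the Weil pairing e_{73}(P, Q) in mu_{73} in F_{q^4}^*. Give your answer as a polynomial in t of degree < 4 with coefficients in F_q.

Under M = [[52,18],[22,60]] in GL_2(Z/73), e_{73}(P',Q') = e_{73}(P,Q)^(52*60-18*22 mod 73).
det M = 52*60 - 18*22 = 2724 = 23 (mod 73); 23^{-1} = 54 (mod 73).
Edwards a_E,d_E -> Montgomery A=0,B=52710438342227 -> Weierstrass 207681673199653,0 via alpha=0,beta=40398395415399.
n = 73 = (1001001)_2 (7 bits, wt 3); accumulate f_{73,P'}(Q'+S)/f_{73,P'}(S) along the 6-step ladder.
Result: e(P',Q') = 56773254862206 + 186217566530434*t + 46867612310688*t^2 + 129293904864892*t^3.
Thus e_{73}(P,Q) = 136895016433251 + 24505355511335*t + 84922292246621*t^2 + 27418354805067*t^3.

136895016433251 + 24505355511335*t + 84922292246621*t^2 + 27418354805067*t^3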